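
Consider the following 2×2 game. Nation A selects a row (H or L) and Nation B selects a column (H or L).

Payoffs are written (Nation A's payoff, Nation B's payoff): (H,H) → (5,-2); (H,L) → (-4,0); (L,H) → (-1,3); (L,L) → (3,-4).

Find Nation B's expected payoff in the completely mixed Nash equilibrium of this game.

First find p, the probability Nation A plays H, from Nation B's indifference between H and L: −2p + 3(1−p) = −4(1−p), giving p = 7/9.
Since Nation B is indifferent in equilibrium, Nation B's expected payoff equals the payoff from either column against (7/9, 2/9). Using H: −2(7/9) + 3(2/9) = -8/9.

-8/9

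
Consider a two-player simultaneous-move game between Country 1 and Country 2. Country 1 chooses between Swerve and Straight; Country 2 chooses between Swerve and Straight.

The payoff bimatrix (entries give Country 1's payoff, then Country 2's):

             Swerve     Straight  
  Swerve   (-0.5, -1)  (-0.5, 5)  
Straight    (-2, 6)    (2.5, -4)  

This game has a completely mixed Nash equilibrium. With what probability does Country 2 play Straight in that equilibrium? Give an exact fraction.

1/3

Let q be the probability that Country 2 plays Swerve. In a completely mixed equilibrium, Country 1 must be indifferent between Swerve and Straight.
Country 1's expected payoff from Swerve is −0.5q − 0.5(1−q); from Straight it is −2q + 2.5(1−q).
Setting these equal: -0.5 = −4.5q + 2.5, so q = 2/3.
Therefore Country 2 plays Straight with probability 1 − 2/3 = 1/3.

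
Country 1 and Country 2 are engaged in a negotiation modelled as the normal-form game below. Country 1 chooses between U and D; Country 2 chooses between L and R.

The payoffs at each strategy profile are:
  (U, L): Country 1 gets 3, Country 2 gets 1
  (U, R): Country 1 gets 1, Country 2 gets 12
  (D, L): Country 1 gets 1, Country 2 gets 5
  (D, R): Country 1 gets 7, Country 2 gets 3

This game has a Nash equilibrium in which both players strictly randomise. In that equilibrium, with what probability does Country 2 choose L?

Let q be the probability that Country 2 plays L. In a completely mixed equilibrium, Country 1 must be indifferent between U and D.
Country 1's expected payoff from U is 3q + (1−q); from D it is q + 7(1−q).
Setting these equal: 2q + 1 = −6q + 7, so q = 3/4.

3/4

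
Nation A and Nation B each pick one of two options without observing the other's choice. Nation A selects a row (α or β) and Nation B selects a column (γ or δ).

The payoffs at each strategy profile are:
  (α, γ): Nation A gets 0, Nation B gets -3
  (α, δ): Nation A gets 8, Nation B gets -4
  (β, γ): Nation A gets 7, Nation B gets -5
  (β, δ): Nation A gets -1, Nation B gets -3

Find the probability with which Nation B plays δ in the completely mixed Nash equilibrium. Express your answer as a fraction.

Let q be the probability that Nation B plays γ. In a completely mixed equilibrium, Nation A must be indifferent between α and β.
Nation A's expected payoff from α is 8(1−q); from β it is 7q − (1−q).
Setting these equal: −8q + 8 = 8q − 1, so q = 9/16.
Therefore Nation B plays δ with probability 1 − 9/16 = 7/16.

7/16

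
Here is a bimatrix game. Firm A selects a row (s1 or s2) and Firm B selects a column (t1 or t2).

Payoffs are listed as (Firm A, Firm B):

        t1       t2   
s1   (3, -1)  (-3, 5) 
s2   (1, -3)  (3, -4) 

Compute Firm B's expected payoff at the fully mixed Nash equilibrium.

-19/7

First find x, the probability Firm A plays s1, from Firm B's indifference between t1 and t2: −x − 3(1−x) = 5x − 4(1−x), giving x = 1/7.
Since Firm B is indifferent in equilibrium, Firm B's expected payoff equals the payoff from either column against (1/7, 6/7). Using t1: −(1/7) − 3(6/7) = -19/7.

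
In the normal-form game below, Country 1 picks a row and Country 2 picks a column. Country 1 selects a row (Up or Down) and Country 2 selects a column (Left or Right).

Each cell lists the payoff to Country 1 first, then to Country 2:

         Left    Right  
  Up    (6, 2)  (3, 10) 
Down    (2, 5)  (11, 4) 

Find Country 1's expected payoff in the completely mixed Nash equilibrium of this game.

5

First find y, the probability Country 2 plays Left, from Country 1's indifference between Up and Down: 6y + 3(1−y) = 2y + 11(1−y), giving y = 2/3.
Since Country 1 is indifferent in equilibrium, Country 1's expected payoff equals the payoff from either row against (2/3, 1/3). Using Up: 6(2/3) + 3(1/3) = 5.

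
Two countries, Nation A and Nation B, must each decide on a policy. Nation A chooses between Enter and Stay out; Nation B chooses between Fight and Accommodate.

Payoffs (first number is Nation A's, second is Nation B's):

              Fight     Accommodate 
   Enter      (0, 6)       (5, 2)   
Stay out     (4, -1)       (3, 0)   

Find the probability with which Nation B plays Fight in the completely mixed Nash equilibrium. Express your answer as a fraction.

Let q be the probability that Nation B plays Fight. In a completely mixed equilibrium, Nation A must be indifferent between Enter and Stay out.
Nation A's expected payoff from Enter is 5(1−q); from Stay out it is 4q + 3(1−q).
Setting these equal: −5q + 5 = q + 3, so q = 1/3.

1/3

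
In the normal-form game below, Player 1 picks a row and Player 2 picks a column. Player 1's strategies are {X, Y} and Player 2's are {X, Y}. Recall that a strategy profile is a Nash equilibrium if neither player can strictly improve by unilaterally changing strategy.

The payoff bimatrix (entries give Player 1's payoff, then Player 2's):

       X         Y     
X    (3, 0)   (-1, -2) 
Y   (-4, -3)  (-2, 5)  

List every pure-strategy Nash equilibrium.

(X, X): Player 1 gets 3 ≥ -4 from Y, and Player 2 gets 0 ≥ -2 from Y — Nash equilibrium.
(X, Y): Player 2 prefers X (0 > -2) — not an equilibrium.
(Y, X): Player 1 prefers X (3 > -4); Player 2 prefers Y (5 > -3) — not an equilibrium.
(Y, Y): Player 1 prefers X (-1 > -2) — not an equilibrium.

(X, X)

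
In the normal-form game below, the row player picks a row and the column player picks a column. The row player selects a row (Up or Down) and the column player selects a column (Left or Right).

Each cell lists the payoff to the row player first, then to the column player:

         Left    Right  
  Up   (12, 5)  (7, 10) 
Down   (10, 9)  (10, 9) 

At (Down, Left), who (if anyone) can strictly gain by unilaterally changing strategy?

The row player at (Down, Left) earns 10; deviating to Up yields 12 — a strict improvement.
The column player earns 9; deviating to Right yields 9 — not better.
Only the row player has a strictly profitable deviation.

The row player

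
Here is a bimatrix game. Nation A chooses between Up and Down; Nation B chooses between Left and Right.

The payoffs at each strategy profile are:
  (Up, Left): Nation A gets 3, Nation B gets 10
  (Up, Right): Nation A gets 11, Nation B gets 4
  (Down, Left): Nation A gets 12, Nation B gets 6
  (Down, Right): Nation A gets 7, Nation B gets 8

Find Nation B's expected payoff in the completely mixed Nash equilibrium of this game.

First find x, the probability Nation A plays Up, from Nation B's indifference between Left and Right: 10x + 6(1−x) = 4x + 8(1−x), giving x = 1/4.
Since Nation B is indifferent in equilibrium, Nation B's expected payoff equals the payoff from either column against (1/4, 3/4). Using Left: 10(1/4) + 6(3/4) = 7.

7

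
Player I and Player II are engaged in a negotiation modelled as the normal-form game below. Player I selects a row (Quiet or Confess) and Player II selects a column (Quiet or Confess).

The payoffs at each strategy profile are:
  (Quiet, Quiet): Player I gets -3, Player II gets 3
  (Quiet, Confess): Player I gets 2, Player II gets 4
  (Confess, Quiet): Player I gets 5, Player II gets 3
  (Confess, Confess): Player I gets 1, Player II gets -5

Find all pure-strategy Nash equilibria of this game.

(Quiet, Quiet): Player I prefers Confess (5 > -3); Player II prefers Confess (4 > 3) — not an equilibrium.
(Quiet, Confess): Player I gets 2 ≥ 1 from Confess, and Player II gets 4 ≥ 3 from Quiet — Nash equilibrium.
(Confess, Quiet): Player I gets 5 ≥ -3 from Quiet, and Player II gets 3 ≥ -5 from Confess — Nash equilibrium.
(Confess, Confess): Player I prefers Quiet (2 > 1); Player II prefers Quiet (3 > -5) — not an equilibrium.

(Quiet, Confess) and (Confess, Quiet)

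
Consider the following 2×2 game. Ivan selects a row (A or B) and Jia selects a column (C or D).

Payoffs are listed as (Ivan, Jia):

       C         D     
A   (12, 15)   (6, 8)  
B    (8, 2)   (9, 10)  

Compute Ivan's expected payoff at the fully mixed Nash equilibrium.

First find y, the probability Jia plays C, from Ivan's indifference between A and B: 12y + 6(1−y) = 8y + 9(1−y), giving y = 3/7.
Since Ivan is indifferent in equilibrium, Ivan's expected payoff equals the payoff from either row against (3/7, 4/7). Using A: 12(3/7) + 6(4/7) = 60/7.

60/7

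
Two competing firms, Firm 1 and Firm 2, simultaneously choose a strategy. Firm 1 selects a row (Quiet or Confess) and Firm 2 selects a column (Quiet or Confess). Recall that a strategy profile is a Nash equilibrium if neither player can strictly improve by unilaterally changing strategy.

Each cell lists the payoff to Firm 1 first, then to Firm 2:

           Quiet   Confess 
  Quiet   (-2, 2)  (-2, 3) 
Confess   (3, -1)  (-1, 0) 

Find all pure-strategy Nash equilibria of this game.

(Quiet, Quiet): Firm 1 prefers Confess (3 > -2); Firm 2 prefers Confess (3 > 2) — not an equilibrium.
(Quiet, Confess): Firm 1 prefers Confess (-1 > -2) — not an equilibrium.
(Confess, Quiet): Firm 2 prefers Confess (0 > -1) — not an equilibrium.
(Confess, Confess): Firm 1 gets -1 ≥ -2 from Quiet, and Firm 2 gets 0 ≥ -1 from Quiet — Nash equilibrium.

(Confess, Confess)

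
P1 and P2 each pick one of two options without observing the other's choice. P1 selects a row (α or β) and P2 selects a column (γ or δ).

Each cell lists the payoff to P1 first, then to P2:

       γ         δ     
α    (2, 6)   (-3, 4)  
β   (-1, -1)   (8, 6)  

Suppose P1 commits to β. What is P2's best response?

δ

Against β, P2 earns -1 from γ and 6 from δ.
So δ is the best response.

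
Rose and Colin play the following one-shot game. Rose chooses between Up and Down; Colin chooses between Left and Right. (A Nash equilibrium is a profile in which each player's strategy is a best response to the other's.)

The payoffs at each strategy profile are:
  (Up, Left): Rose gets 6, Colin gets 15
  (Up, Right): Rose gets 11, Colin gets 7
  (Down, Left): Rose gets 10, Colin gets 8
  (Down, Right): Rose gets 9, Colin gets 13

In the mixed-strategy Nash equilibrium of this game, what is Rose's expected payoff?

28/3

First find q, the probability Colin plays Left, from Rose's indifference between Up and Down: 6q + 11(1−q) = 10q + 9(1−q), giving q = 1/3.
Since Rose is indifferent in equilibrium, Rose's expected payoff equals the payoff from either row against (1/3, 2/3). Using Up: 6(1/3) + 11(2/3) = 28/3.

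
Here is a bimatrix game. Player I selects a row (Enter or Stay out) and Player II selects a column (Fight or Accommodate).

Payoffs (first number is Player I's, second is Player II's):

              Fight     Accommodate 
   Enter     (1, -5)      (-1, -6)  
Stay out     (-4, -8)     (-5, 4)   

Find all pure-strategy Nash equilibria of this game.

(Enter, Fight)

(Enter, Fight): Player I gets 1 ≥ -4 from Stay out, and Player II gets -5 ≥ -6 from Accommodate — Nash equilibrium.
(Enter, Accommodate): Player II prefers Fight (-5 > -6) — not an equilibrium.
(Stay out, Fight): Player I prefers Enter (1 > -4); Player II prefers Accommodate (4 > -8) — not an equilibrium.
(Stay out, Accommodate): Player I prefers Enter (-1 > -5) — not an equilibrium.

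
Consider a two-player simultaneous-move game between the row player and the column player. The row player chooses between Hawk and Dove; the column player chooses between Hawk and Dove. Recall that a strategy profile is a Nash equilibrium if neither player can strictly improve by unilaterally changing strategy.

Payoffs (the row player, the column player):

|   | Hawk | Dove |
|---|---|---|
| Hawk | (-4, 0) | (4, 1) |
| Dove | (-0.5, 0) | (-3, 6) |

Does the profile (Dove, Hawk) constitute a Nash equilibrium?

No

At (Dove, Hawk), the row player earns -0.5; switching to Hawk would give -4, so the row player has no profitable deviation.
The column player earns 0; switching to Dove would give 6, so the column player would deviate.
Since at least one player can profitably deviate, this is not a Nash equilibrium.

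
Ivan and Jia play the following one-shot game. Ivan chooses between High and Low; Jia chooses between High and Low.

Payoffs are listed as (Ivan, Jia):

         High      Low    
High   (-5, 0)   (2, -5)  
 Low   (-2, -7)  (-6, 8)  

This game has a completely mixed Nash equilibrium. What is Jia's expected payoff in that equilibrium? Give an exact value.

-7/4

First find p, the probability Ivan plays High, from Jia's indifference between High and Low: −7(1−p) = −5p + 8(1−p), giving p = 3/4.
Since Jia is indifferent in equilibrium, Jia's expected payoff equals the payoff from either column against (3/4, 1/4). Using High: −7(1/4) = -7/4.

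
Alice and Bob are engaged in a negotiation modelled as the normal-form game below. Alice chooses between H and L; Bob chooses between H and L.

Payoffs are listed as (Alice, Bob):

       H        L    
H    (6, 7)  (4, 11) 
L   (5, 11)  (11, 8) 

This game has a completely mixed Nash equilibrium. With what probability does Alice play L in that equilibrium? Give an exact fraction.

Let x be the probability that Alice plays H. In a completely mixed equilibrium, Bob must be indifferent between H and L.
Bob's expected payoff from H is 7x + 11(1−x); from L it is 11x + 8(1−x).
Setting these equal: −4x + 11 = 3x + 8, so x = 3/7.
Therefore Alice plays L with probability 1 − 3/7 = 4/7.

4/7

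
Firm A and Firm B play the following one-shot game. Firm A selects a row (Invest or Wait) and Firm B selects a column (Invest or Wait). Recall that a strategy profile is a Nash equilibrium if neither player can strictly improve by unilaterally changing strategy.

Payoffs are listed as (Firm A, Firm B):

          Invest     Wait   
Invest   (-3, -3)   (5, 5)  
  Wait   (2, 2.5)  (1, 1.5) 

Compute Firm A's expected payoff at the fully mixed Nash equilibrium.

First find q, the probability Firm B plays Invest, from Firm A's indifference between Invest and Wait: −3q + 5(1−q) = 2q + (1−q), giving q = 4/9.
Since Firm A is indifferent in equilibrium, Firm A's expected payoff equals the payoff from either row against (4/9, 5/9). Using Invest: −3(4/9) + 5(5/9) = 13/9.

13/9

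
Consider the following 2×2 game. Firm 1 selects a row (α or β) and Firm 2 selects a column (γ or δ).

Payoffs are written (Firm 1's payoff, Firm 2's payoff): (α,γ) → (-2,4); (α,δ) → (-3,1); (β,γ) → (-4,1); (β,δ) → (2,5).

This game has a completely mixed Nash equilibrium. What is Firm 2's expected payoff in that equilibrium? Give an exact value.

First find x, the probability Firm 1 plays α, from Firm 2's indifference between γ and δ: 4x + (1−x) = x + 5(1−x), giving x = 4/7.
Since Firm 2 is indifferent in equilibrium, Firm 2's expected payoff equals the payoff from either column against (4/7, 3/7). Using γ: 4(4/7) + (3/7) = 19/7.

19/7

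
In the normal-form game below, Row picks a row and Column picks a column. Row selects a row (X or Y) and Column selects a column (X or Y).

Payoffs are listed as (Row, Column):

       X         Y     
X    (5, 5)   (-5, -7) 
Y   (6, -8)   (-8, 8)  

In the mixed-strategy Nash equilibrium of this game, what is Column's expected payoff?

First find x, the probability Row plays X, from Column's indifference between X and Y: 5x − 8(1−x) = −7x + 8(1−x), giving x = 4/7.
Since Column is indifferent in equilibrium, Column's expected payoff equals the payoff from either column against (4/7, 3/7). Using X: 5(4/7) − 8(3/7) = -4/7.

-4/7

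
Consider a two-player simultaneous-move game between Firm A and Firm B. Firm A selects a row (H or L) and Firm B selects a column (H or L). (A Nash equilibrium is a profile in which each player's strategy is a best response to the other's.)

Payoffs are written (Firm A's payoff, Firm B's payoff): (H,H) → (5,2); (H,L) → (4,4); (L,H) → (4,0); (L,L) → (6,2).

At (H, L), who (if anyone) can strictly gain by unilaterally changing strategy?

Firm A

Firm A at (H, L) earns 4; deviating to L yields 6 — a strict improvement.
Firm B earns 4; deviating to H yields 2 — not better.
Only Firm A has a strictly profitable deviation.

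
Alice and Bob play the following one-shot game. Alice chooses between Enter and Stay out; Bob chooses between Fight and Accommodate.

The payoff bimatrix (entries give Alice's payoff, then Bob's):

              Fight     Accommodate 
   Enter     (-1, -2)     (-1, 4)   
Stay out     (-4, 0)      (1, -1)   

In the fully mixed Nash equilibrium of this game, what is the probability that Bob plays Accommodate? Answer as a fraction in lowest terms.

3/5

Let q be the probability that Bob plays Fight. In a completely mixed equilibrium, Alice must be indifferent between Enter and Stay out.
Alice's expected payoff from Enter is −q − (1−q); from Stay out it is −4q + (1−q).
Setting these equal: -1 = −5q + 1, so q = 2/5.
Therefore Bob plays Accommodate with probability 1 − 2/5 = 3/5.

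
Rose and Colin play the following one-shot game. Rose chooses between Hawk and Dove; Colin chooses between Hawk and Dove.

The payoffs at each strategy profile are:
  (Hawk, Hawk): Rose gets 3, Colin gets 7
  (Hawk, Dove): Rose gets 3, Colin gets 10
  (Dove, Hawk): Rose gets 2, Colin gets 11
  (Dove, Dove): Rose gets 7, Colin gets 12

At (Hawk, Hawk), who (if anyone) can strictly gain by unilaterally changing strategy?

Rose at (Hawk, Hawk) earns 3; deviating to Dove yields 2 — not better.
Colin earns 7; deviating to Dove yields 10 — a strict improvement.
Only Colin has a strictly profitable deviation.

Colin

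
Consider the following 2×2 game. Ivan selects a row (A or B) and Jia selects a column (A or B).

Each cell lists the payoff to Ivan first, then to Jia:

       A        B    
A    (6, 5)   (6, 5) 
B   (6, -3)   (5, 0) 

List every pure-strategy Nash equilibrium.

(A, A): Ivan gets 6 ≥ 6 from B, and Jia gets 5 ≥ 5 from B — Nash equilibrium.
(A, B): Ivan gets 6 ≥ 5 from B, and Jia gets 5 ≥ 5 from A — Nash equilibrium.
(B, A): Jia prefers B (0 > -3) — not an equilibrium.
(B, B): Ivan prefers A (6 > 5) — not an equilibrium.

(A, A) and (A, B)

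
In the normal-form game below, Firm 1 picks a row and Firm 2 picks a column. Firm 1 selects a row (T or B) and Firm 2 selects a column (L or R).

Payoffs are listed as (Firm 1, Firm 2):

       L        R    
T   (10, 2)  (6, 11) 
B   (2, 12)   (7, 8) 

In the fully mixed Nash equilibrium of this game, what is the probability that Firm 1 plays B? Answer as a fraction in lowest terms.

Let r be the probability that Firm 1 plays T. In a completely mixed equilibrium, Firm 2 must be indifferent between L and R.
Firm 2's expected payoff from L is 2r + 12(1−r); from R it is 11r + 8(1−r).
Setting these equal: −10r + 12 = 3r + 8, so r = 4/13.
Therefore Firm 1 plays B with probability 1 − 4/13 = 9/13.

9/13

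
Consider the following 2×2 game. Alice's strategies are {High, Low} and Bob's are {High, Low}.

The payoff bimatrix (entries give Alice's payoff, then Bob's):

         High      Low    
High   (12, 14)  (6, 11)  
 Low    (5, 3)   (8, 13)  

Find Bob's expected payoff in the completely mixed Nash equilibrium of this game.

149/13

First find x, the probability Alice plays High, from Bob's indifference between High and Low: 14x + 3(1−x) = 11x + 13(1−x), giving x = 10/13.
Since Bob is indifferent in equilibrium, Bob's expected payoff equals the payoff from either column against (10/13, 3/13). Using High: 14(10/13) + 3(3/13) = 149/13.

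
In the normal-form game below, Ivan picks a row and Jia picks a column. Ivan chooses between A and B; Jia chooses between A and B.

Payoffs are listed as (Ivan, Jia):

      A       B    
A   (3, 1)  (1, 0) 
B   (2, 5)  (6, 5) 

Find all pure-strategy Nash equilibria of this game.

(A, A) and (B, B)

(A, A): Ivan gets 3 ≥ 2 from B, and Jia gets 1 ≥ 0 from B — Nash equilibrium.
(A, B): Ivan prefers B (6 > 1); Jia prefers A (1 > 0) — not an equilibrium.
(B, A): Ivan prefers A (3 > 2) — not an equilibrium.
(B, B): Ivan gets 6 ≥ 1 from A, and Jia gets 5 ≥ 5 from A — Nash equilibrium.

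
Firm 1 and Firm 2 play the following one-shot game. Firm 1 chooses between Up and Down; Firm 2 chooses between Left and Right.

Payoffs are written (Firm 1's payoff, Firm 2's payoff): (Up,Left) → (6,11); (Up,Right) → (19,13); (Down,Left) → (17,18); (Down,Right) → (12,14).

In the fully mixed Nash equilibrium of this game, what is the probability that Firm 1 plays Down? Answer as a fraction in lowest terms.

1/3

Let p be the probability that Firm 1 plays Up. In a completely mixed equilibrium, Firm 2 must be indifferent between Left and Right.
Firm 2's expected payoff from Left is 11p + 18(1−p); from Right it is 13p + 14(1−p).
Setting these equal: −7p + 18 = −p + 14, so p = 2/3.
Therefore Firm 1 plays Down with probability 1 − 2/3 = 1/3.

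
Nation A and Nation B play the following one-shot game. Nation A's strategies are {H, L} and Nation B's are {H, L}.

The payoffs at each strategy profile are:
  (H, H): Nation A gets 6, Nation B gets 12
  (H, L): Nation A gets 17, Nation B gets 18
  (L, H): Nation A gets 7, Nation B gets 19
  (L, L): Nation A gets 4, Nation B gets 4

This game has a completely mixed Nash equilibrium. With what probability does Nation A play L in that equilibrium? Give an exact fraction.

2/7

Let x be the probability that Nation A plays H. In a completely mixed equilibrium, Nation B must be indifferent between H and L.
Nation B's expected payoff from H is 12x + 19(1−x); from L it is 18x + 4(1−x).
Setting these equal: −7x + 19 = 14x + 4, so x = 5/7.
Therefore Nation A plays L with probability 1 − 5/7 = 2/7.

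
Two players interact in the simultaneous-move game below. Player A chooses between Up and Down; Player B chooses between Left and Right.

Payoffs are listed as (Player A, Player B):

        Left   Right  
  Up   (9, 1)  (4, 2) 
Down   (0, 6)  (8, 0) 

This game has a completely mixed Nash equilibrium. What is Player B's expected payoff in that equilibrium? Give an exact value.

12/7

First find p, the probability Player A plays Up, from Player B's indifference between Left and Right: p + 6(1−p) = 2p, giving p = 6/7.
Since Player B is indifferent in equilibrium, Player B's expected payoff equals the payoff from either column against (6/7, 1/7). Using Left: (6/7) + 6(1/7) = 12/7.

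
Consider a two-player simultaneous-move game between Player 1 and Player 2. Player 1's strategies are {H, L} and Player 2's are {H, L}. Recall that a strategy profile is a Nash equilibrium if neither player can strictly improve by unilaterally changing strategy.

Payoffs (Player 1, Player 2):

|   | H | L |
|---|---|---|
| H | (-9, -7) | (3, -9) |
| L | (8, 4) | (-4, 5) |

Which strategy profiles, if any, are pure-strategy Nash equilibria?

(H, H): Player 1 prefers L (8 > -9) — not an equilibrium.
(H, L): Player 2 prefers H (-7 > -9) — not an equilibrium.
(L, H): Player 2 prefers L (5 > 4) — not an equilibrium.
(L, L): Player 1 prefers H (3 > -4) — not an equilibrium.

none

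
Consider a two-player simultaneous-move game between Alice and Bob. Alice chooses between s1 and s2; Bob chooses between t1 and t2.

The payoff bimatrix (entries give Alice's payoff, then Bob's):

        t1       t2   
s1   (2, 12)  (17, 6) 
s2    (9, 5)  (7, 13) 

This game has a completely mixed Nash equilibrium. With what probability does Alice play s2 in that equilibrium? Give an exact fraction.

Let p be the probability that Alice plays s1. In a completely mixed equilibrium, Bob must be indifferent between t1 and t2.
Bob's expected payoff from t1 is 12p + 5(1−p); from t2 it is 6p + 13(1−p).
Setting these equal: 7p + 5 = −7p + 13, so p = 4/7.
Therefore Alice plays s2 with probability 1 − 4/7 = 3/7.

3/7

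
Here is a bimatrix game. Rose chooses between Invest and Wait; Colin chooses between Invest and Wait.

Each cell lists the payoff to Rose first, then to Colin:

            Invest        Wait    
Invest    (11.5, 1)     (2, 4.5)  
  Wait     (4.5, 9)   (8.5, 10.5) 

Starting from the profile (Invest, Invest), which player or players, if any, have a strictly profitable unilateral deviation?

Colin

Rose at (Invest, Invest) earns 11.5; deviating to Wait yields 4.5 — not better.
Colin earns 1; deviating to Wait yields 4.5 — a strict improvement.
Only Colin has a strictly profitable deviation.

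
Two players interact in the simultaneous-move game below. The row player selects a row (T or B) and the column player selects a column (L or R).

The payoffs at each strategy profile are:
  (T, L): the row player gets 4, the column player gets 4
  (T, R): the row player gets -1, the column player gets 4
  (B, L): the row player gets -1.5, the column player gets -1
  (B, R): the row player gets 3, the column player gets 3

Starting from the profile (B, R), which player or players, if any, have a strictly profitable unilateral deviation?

Neither

The row player at (B, R) earns 3; deviating to T yields -1 — not better.
The column player earns 3; deviating to L yields -1 — not better.
Neither player can strictly improve; the profile is a Nash equilibrium.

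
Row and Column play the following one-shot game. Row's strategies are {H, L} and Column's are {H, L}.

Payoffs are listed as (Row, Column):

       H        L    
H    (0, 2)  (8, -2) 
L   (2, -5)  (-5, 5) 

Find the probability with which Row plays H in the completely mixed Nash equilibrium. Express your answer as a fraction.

5/7

Let x be the probability that Row plays H. In a completely mixed equilibrium, Column must be indifferent between H and L.
Column's expected payoff from H is 2x − 5(1−x); from L it is −2x + 5(1−x).
Setting these equal: 7x − 5 = −7x + 5, so x = 5/7.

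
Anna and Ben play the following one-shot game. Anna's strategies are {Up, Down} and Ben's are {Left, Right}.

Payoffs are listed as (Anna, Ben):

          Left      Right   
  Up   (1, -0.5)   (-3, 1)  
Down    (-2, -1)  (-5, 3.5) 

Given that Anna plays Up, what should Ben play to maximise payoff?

Against Up, Ben earns -0.5 from Left and 1 from Right.
So Right is the best response.

Right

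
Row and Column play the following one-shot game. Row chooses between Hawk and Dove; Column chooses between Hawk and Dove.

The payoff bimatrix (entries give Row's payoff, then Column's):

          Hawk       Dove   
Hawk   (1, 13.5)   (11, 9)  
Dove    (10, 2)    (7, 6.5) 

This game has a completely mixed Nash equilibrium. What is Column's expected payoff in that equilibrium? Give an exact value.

First find p, the probability Row plays Hawk, from Column's indifference between Hawk and Dove: 13.5p + 2(1−p) = 9p + 6.5(1−p), giving p = 1/2.
Since Column is indifferent in equilibrium, Column's expected payoff equals the payoff from either column against (1/2, 1/2). Using Hawk: 13.5(1/2) + 2(1/2) = 31/4.

31/4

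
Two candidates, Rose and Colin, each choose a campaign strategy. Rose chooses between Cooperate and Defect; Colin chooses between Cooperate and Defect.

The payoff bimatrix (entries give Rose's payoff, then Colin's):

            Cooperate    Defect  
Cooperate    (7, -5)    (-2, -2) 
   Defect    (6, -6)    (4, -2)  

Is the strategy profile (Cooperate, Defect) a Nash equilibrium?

At (Cooperate, Defect), Rose earns -2; switching to Defect would give 4, so Rose would deviate.
Colin earns -2; switching to Cooperate would give -5, so Colin has no profitable deviation.
Since at least one player can profitably deviate, this is not a Nash equilibrium.

No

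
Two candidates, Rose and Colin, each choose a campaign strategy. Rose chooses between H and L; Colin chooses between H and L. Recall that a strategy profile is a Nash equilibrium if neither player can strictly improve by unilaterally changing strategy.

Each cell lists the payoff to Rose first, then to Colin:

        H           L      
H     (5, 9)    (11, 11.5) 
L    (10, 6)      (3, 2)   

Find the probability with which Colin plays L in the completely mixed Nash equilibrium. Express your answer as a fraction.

5/13

Let c be the probability that Colin plays H. In a completely mixed equilibrium, Rose must be indifferent between H and L.
Rose's expected payoff from H is 5c + 11(1−c); from L it is 10c + 3(1−c).
Setting these equal: −6c + 11 = 7c + 3, so c = 8/13.
Therefore Colin plays L with probability 1 − 8/13 = 5/13.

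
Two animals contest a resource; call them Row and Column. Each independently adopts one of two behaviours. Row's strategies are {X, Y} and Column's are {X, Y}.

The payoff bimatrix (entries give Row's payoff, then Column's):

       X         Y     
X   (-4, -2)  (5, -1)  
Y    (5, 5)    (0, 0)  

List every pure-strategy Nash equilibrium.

(X, Y) and (Y, X)

(X, X): Row prefers Y (5 > -4); Column prefers Y (-1 > -2) — not an equilibrium.
(X, Y): Row gets 5 ≥ 0 from Y, and Column gets -1 ≥ -2 from X — Nash equilibrium.
(Y, X): Row gets 5 ≥ -4 from X, and Column gets 5 ≥ 0 from Y — Nash equilibrium.
(Y, Y): Row prefers X (5 > 0); Column prefers X (5 > 0) — not an equilibrium.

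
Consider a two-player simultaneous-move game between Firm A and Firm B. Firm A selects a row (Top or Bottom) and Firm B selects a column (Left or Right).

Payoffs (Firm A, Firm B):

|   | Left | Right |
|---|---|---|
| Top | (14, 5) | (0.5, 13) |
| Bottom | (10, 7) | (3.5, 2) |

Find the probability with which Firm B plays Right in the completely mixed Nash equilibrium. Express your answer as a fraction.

4/7

Let c be the probability that Firm B plays Left. In a completely mixed equilibrium, Firm A must be indifferent between Top and Bottom.
Firm A's expected payoff from Top is 14c + 0.5(1−c); from Bottom it is 10c + 3.5(1−c).
Setting these equal: 13.5c + 0.5 = 6.5c + 3.5, so c = 3/7.
Therefore Firm B plays Right with probability 1 − 3/7 = 4/7.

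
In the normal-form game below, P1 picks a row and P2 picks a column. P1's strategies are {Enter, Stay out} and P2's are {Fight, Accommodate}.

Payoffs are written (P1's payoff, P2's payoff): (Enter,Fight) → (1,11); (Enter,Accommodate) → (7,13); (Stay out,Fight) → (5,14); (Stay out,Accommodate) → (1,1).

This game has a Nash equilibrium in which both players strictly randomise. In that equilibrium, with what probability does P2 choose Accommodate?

Let q be the probability that P2 plays Fight. In a completely mixed equilibrium, P1 must be indifferent between Enter and Stay out.
P1's expected payoff from Enter is q + 7(1−q); from Stay out it is 5q + (1−q).
Setting these equal: −6q + 7 = 4q + 1, so q = 3/5.
Therefore P2 plays Accommodate with probability 1 − 3/5 = 2/5.

2/5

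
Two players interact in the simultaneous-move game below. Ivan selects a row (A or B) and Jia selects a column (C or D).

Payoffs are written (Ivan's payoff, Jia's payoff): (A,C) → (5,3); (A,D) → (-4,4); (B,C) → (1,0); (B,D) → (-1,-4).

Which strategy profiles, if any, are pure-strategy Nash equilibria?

none

(A, C): Jia prefers D (4 > 3) — not an equilibrium.
(A, D): Ivan prefers B (-1 > -4) — not an equilibrium.
(B, C): Ivan prefers A (5 > 1) — not an equilibrium.
(B, D): Jia prefers C (0 > -4) — not an equilibrium.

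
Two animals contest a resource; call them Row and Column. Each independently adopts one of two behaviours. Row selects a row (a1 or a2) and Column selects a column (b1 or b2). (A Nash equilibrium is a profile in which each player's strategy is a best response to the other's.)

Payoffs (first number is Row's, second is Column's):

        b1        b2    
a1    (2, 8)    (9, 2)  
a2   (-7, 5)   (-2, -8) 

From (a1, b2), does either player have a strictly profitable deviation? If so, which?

Row at (a1, b2) earns 9; deviating to a2 yields -2 — not better.
Column earns 2; deviating to b1 yields 8 — a strict improvement.
Only Column has a strictly profitable deviation.

Column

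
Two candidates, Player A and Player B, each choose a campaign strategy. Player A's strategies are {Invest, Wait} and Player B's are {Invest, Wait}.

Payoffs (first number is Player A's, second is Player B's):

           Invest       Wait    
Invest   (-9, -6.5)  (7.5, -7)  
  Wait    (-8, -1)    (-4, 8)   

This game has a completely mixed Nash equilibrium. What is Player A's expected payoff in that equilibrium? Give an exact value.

-192/25

First find q, the probability Player B plays Invest, from Player A's indifference between Invest and Wait: −9q + 7.5(1−q) = −8q − 4(1−q), giving q = 23/25.
Since Player A is indifferent in equilibrium, Player A's expected payoff equals the payoff from either row against (23/25, 2/25). Using Invest: −9(23/25) + 7.5(2/25) = -192/25.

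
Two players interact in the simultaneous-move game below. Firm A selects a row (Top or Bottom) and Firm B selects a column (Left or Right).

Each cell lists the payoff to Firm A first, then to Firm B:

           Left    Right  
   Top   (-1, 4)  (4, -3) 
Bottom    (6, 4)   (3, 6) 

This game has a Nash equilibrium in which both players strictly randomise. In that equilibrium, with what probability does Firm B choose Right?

7/8

Let c be the probability that Firm B plays Left. In a completely mixed equilibrium, Firm A must be indifferent between Top and Bottom.
Firm A's expected payoff from Top is −c + 4(1−c); from Bottom it is 6c + 3(1−c).
Setting these equal: −5c + 4 = 3c + 3, so c = 1/8.
Therefore Firm B plays Right with probability 1 − 1/8 = 7/8.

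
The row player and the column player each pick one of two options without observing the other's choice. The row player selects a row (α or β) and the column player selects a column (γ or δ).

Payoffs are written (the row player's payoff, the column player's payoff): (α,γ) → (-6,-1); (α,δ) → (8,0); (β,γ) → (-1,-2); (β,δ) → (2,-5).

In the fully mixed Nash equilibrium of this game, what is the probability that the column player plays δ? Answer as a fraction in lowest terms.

Let q be the probability that the column player plays γ. In a completely mixed equilibrium, the row player must be indifferent between α and β.
The row player's expected payoff from α is −6q + 8(1−q); from β it is −q + 2(1−q).
Setting these equal: −14q + 8 = −3q + 2, so q = 6/11.
Therefore the column player plays δ with probability 1 − 6/11 = 5/11.

5/11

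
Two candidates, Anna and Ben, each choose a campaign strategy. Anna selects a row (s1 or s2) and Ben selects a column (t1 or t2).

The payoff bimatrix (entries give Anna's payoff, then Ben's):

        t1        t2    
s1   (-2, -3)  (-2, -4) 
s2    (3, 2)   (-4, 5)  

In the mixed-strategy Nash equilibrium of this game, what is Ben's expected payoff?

-7/4

First find p, the probability Anna plays s1, from Ben's indifference between t1 and t2: −3p + 2(1−p) = −4p + 5(1−p), giving p = 3/4.
Since Ben is indifferent in equilibrium, Ben's expected payoff equals the payoff from either column against (3/4, 1/4). Using t1: −3(3/4) + 2(1/4) = -7/4.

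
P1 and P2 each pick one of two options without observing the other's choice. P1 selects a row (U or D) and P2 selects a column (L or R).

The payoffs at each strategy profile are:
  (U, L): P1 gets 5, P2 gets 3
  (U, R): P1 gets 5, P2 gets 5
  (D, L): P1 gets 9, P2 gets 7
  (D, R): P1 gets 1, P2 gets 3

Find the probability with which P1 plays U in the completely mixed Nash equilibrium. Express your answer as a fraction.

Let p be the probability that P1 plays U. In a completely mixed equilibrium, P2 must be indifferent between L and R.
P2's expected payoff from L is 3p + 7(1−p); from R it is 5p + 3(1−p).
Setting these equal: −4p + 7 = 2p + 3, so p = 2/3.

2/3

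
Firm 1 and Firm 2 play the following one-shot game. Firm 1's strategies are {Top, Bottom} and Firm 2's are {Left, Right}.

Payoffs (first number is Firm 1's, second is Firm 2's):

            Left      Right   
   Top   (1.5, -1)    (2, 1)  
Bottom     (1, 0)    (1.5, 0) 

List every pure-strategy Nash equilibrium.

(Top, Left): Firm 2 prefers Right (1 > -1) — not an equilibrium.
(Top, Right): Firm 1 gets 2 ≥ 1.5 from Bottom, and Firm 2 gets 1 ≥ -1 from Left — Nash equilibrium.
(Bottom, Left): Firm 1 prefers Top (1.5 > 1) — not an equilibrium.
(Bottom, Right): Firm 1 prefers Top (2 > 1.5) — not an equilibrium.

(Top, Right)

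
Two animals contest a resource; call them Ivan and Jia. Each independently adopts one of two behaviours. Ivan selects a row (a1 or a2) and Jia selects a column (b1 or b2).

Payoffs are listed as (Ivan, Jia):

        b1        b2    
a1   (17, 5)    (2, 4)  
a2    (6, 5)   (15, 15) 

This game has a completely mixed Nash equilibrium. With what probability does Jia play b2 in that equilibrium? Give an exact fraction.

11/24

Let c be the probability that Jia plays b1. In a completely mixed equilibrium, Ivan must be indifferent between a1 and a2.
Ivan's expected payoff from a1 is 17c + 2(1−c); from a2 it is 6c + 15(1−c).
Setting these equal: 15c + 2 = −9c + 15, so c = 13/24.
Therefore Jia plays b2 with probability 1 − 13/24 = 11/24.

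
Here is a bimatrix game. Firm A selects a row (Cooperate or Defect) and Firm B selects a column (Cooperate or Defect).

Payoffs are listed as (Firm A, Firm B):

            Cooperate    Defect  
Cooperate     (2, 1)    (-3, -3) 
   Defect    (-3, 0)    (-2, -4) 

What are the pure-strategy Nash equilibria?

(Cooperate, Cooperate): Firm A gets 2 ≥ -3 from Defect, and Firm B gets 1 ≥ -3 from Defect — Nash equilibrium.
(Cooperate, Defect): Firm A prefers Defect (-2 > -3); Firm B prefers Cooperate (1 > -3) — not an equilibrium.
(Defect, Cooperate): Firm A prefers Cooperate (2 > -3) — not an equilibrium.
(Defect, Defect): Firm B prefers Cooperate (0 > -4) — not an equilibrium.

(Cooperate, Cooperate)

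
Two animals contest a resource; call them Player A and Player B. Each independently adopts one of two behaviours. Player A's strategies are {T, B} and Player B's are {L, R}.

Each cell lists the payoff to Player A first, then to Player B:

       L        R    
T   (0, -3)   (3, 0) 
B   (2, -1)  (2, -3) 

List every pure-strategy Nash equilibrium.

(T, R) and (B, L)

(T, L): Player A prefers B (2 > 0); Player B prefers R (0 > -3) — not an equilibrium.
(T, R): Player A gets 3 ≥ 2 from B, and Player B gets 0 ≥ -3 from L — Nash equilibrium.
(B, L): Player A gets 2 ≥ 0 from T, and Player B gets -1 ≥ -3 from R — Nash equilibrium.
(B, R): Player A prefers T (3 > 2); Player B prefers L (-1 > -3) — not an equilibrium.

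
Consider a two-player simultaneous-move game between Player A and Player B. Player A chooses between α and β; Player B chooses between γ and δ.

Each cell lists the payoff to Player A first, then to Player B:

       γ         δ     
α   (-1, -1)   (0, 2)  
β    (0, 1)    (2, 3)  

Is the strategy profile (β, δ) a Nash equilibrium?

At (β, δ), Player A earns 2; switching to α would give 0, so Player A has no profitable deviation.
Player B earns 3; switching to γ would give 1, so Player B has no profitable deviation.
Neither player can gain by a unilateral deviation, so this profile is a Nash equilibrium.

Yes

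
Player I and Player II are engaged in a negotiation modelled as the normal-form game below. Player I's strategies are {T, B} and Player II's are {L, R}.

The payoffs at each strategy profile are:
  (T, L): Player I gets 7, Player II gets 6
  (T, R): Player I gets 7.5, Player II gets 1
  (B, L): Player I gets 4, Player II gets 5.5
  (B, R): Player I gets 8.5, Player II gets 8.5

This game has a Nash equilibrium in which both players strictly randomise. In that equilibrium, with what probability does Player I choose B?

5/8

Let r be the probability that Player I plays T. In a completely mixed equilibrium, Player II must be indifferent between L and R.
Player II's expected payoff from L is 6r + 5.5(1−r); from R it is r + 8.5(1−r).
Setting these equal: 0.5r + 5.5 = −7.5r + 8.5, so r = 3/8.
Therefore Player I plays B with probability 1 − 3/8 = 5/8.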